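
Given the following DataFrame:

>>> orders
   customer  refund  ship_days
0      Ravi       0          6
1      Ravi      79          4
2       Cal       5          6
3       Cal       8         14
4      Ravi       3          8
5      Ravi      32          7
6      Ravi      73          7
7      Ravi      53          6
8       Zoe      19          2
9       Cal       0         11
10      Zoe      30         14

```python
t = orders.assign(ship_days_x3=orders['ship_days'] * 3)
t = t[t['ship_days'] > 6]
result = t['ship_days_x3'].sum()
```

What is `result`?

add column ship_days_x3 = orders['ship_days'] * 3:
   customer  refund  ship_days  ship_days_x3
0      Ravi       0          6            18
1      Ravi      79          4            12
2       Cal       5          6            18
3       Cal       8         14            42
4      Ravi       3          8            24
5      Ravi      32          7            21
6      Ravi      73          7            21
7      Ravi      53          6            18
8       Zoe      19          2             6
9       Cal       0         11            33
10      Zoe      30         14            42
filter rows where ship_days > 6:
   customer  refund  ship_days  ship_days_x3
3       Cal       8         14            42
4      Ravi       3          8            24
5      Ravi      32          7            21
6      Ravi      73          7            21
9       Cal       0         11            33
10      Zoe      30         14            42
Finally, sum of column 'ship_days_x3' = 183.

183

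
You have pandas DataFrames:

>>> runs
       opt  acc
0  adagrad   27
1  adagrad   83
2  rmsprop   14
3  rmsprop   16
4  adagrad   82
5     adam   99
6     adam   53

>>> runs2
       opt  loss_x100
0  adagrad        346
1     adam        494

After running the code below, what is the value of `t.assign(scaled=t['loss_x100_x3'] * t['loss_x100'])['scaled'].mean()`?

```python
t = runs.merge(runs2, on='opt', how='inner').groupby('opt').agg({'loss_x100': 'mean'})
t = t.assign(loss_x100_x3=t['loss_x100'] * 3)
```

545628.0

merge on 'opt' (how='inner') → 5 rows:
       opt  acc  loss_x100
0  adagrad   27        346
1  adagrad   83        346
2  adagrad   82        346
3     adam   99        494
4     adam   53        494
group by opt, mean of loss_x100:
         loss_x100
opt               
adagrad      346.0
adam         494.0
add column loss_x100_x3 = t['loss_x100'] * 3:
         loss_x100  loss_x100_x3
opt                             
adagrad      346.0        1038.0
adam         494.0        1482.0
add column scaled = t['loss_x100_x3'] * t['loss_x100']:
         loss_x100  loss_x100_x3    scaled
opt                                       
adagrad      346.0        1038.0  359148.0
adam         494.0        1482.0  732108.0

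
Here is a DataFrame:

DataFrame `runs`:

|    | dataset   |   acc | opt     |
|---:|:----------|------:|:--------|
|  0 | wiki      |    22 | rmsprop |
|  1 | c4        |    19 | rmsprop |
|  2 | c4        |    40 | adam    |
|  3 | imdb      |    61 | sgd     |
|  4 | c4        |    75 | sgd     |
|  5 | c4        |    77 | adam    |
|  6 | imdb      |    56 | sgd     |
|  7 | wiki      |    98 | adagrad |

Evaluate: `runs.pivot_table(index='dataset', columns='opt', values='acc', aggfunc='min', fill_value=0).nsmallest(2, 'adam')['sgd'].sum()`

56

pivot: rows=dataset, cols=opt, min(acc):
opt      adagrad  adam  rmsprop  sgd
dataset                             
c4             0    40       19   75
imdb           0     0        0   56
wiki          98     0       22    0
take 2 rows with smallest adam:
opt      adagrad  adam  rmsprop  sgd
dataset                             
imdb           0     0        0   56
wiki          98     0       22    0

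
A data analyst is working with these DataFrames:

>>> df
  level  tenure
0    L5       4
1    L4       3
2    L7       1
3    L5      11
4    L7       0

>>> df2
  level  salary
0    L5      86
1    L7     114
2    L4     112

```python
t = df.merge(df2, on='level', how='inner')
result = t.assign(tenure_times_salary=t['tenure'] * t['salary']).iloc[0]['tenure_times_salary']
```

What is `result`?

merge on 'level' (how='inner') → 5 rows:
  level  tenure  salary
0    L5       4      86
1    L4       3     112
2    L7       1     114
3    L5      11      86
4    L7       0     114
add column tenure_times_salary = t['tenure'] * t['salary']:
  level  tenure  salary  tenure_times_salary
0    L5       4      86                  344
1    L4       3     112                  336
2    L7       1     114                  114
3    L5      11      86                  946
4    L7       0     114                    0
Taking the value at position 0, column 'tenure_times_salary' gives 344.

344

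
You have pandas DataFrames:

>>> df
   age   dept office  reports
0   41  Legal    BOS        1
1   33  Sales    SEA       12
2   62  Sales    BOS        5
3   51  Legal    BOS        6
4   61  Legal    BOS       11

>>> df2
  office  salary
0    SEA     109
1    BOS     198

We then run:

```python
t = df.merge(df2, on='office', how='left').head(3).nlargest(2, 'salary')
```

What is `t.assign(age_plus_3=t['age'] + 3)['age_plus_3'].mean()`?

54.5

merge on 'office' (how='left') → 5 rows:
   age   dept office  reports  salary
0   41  Legal    BOS        1     198
1   33  Sales    SEA       12     109
2   62  Sales    BOS        5     198
3   51  Legal    BOS        6     198
4   61  Legal    BOS       11     198
take first 3 rows:
   age   dept office  reports  salary
0   41  Legal    BOS        1     198
1   33  Sales    SEA       12     109
2   62  Sales    BOS        5     198
take 2 rows with largest salary:
   age   dept office  reports  salary
0   41  Legal    BOS        1     198
2   62  Sales    BOS        5     198
add column age_plus_3 = t['age'] + 3:
   age   dept office  reports  salary  age_plus_3
0   41  Legal    BOS        1     198          44
2   62  Sales    BOS        5     198          65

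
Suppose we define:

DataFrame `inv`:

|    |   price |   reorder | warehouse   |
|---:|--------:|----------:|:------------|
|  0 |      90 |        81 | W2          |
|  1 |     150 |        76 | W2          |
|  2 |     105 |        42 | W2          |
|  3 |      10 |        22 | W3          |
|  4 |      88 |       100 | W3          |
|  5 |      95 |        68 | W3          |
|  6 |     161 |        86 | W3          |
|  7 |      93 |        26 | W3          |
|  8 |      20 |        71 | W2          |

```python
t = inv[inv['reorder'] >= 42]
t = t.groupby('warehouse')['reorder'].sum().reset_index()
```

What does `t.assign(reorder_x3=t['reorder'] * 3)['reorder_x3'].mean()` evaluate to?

786.0

filter rows where reorder >= 42:
   price  reorder warehouse
0     90       81        W2
1    150       76        W2
2    105       42        W2
4     88      100        W3
5     95       68        W3
6    161       86        W3
8     20       71        W2
group by warehouse, sum of reorder:
warehouse
W2    270
W3    254
Name: reorder, dtype: int64
reset_index():
  warehouse  reorder
0        W2      270
1        W3      254
add column reorder_x3 = t['reorder'] * 3:
  warehouse  reorder  reorder_x3
0        W2      270         810
1        W3      254         762
Finally, mean of column 'reorder_x3' = 786.0.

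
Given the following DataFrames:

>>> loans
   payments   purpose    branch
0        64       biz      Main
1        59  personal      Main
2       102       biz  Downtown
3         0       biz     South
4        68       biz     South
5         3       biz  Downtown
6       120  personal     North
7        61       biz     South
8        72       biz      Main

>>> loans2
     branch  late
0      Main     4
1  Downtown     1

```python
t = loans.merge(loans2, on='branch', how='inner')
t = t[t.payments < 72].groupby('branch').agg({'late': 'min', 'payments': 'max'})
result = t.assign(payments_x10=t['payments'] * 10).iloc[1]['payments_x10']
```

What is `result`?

merge on 'branch' (how='inner') → 5 rows:
   payments   purpose    branch  late
0        64       biz      Main     4
1        59  personal      Main     4
2       102       biz  Downtown     1
3         3       biz  Downtown     1
4        72       biz      Main     4
filter rows where payments < 72:
   payments   purpose    branch  late
0        64       biz      Main     4
1        59  personal      Main     4
3         3       biz  Downtown     1
group by branch: min(late), max(payments):
          late  payments
branch                  
Downtown     1         3
Main         4        64
add column payments_x10 = t['payments'] * 10:
          late  payments  payments_x10
branch                                
Downtown     1         3            30
Main         4        64           640
So iloc[1]['payments_x10'] = 640.

640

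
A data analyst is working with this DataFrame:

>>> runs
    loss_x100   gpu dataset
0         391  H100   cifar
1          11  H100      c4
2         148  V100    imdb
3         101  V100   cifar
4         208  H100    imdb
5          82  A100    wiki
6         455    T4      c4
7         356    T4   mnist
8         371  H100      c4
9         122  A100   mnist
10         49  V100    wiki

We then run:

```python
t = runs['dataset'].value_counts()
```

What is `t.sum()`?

11

value_counts of dataset:
dataset
c4       3
cifar    2
imdb     2
wiki     2
mnist    2
Name: count, dtype: int64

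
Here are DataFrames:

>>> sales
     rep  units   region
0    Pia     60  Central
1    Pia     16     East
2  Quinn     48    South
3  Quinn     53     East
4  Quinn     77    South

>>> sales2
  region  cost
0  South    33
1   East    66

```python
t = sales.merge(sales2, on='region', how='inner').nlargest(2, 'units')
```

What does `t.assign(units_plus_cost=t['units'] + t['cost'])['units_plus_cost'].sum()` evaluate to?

merge on 'region' (how='inner') → 4 rows:
     rep  units region  cost
0    Pia     16   East    66
1  Quinn     48  South    33
2  Quinn     53   East    66
3  Quinn     77  South    33
take 2 rows with largest units:
     rep  units region  cost
3  Quinn     77  South    33
2  Quinn     53   East    66
add column units_plus_cost = t['units'] + t['cost']:
     rep  units region  cost  units_plus_cost
3  Quinn     77  South    33              110
2  Quinn     53   East    66              119

229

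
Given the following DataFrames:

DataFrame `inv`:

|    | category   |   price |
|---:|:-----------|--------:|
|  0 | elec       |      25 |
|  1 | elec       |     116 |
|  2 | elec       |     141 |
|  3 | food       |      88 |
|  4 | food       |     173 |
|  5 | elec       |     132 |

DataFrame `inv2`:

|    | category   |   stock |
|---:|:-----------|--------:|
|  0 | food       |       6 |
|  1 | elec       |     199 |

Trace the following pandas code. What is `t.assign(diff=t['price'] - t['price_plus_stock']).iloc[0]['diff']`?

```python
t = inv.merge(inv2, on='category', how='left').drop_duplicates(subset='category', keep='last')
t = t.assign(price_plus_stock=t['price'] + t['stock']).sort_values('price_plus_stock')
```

merge on 'category' (how='left') → 6 rows:
  category  price  stock
0     elec     25    199
1     elec    116    199
2     elec    141    199
3     food     88      6
4     food    173      6
5     elec    132    199
drop duplicate category (keep=last):
  category  price  stock
4     food    173      6
5     elec    132    199
add column price_plus_stock = t['price'] + t['stock']:
  category  price  stock  price_plus_stock
4     food    173      6               179
5     elec    132    199               331
sort by price_plus_stock:
  category  price  stock  price_plus_stock
4     food    173      6               179
5     elec    132    199               331
add column diff = t['price'] - t['price_plus_stock']:
  category  price  stock  price_plus_stock  diff
4     food    173      6               179    -6
5     elec    132    199               331  -199

-6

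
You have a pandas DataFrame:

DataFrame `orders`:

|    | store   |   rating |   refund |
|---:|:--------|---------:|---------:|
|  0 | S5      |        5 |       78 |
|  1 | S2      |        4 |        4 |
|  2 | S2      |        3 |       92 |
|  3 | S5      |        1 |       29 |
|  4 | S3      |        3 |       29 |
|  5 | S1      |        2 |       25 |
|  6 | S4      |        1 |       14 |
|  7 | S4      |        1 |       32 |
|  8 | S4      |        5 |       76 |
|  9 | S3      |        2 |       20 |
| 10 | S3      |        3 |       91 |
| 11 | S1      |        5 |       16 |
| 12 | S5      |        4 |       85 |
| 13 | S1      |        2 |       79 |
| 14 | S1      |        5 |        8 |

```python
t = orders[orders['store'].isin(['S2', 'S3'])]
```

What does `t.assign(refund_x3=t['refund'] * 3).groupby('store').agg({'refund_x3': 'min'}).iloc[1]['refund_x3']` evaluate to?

filter rows where store in ['S2', 'S3']:
   store  rating  refund
1     S2       4       4
2     S2       3      92
4     S3       3      29
9     S3       2      20
10    S3       3      91
add column refund_x3 = t['refund'] * 3:
   store  rating  refund  refund_x3
1     S2       4       4         12
2     S2       3      92        276
4     S3       3      29         87
9     S3       2      20         60
10    S3       3      91        273
group by store, min of refund_x3:
       refund_x3
store           
S2            12
S3            60

60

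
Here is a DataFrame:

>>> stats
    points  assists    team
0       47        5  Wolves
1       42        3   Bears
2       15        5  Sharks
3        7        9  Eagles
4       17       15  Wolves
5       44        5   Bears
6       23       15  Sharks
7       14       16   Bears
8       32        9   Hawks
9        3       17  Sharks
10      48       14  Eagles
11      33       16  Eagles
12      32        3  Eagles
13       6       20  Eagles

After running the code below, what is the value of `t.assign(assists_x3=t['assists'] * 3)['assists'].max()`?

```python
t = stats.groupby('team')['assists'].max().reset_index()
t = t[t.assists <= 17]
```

17

group by team, max of assists:
team
Bears     16
Eagles    20
Hawks      9
Sharks    17
Wolves    15
Name: assists, dtype: int64
reset_index():
     team  assists
0   Bears       16
1  Eagles       20
2   Hawks        9
3  Sharks       17
4  Wolves       15
filter rows where assists <= 17:
     team  assists
0   Bears       16
2   Hawks        9
3  Sharks       17
4  Wolves       15
add column assists_x3 = t['assists'] * 3:
     team  assists  assists_x3
0   Bears       16          48
2   Hawks        9          27
3  Sharks       17          51
4  Wolves       15          45
Reading off the max of column 'assists', we get 17.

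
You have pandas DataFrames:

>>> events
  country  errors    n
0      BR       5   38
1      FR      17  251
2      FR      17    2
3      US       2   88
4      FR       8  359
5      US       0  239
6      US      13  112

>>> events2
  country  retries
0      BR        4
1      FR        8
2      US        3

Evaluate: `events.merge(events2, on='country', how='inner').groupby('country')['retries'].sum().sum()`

37

merge on 'country' (how='inner') → 7 rows:
  country  errors    n  retries
0      BR       5   38        4
1      FR      17  251        8
2      FR      17    2        8
3      US       2   88        3
4      FR       8  359        8
5      US       0  239        3
6      US      13  112        3
group by country, sum of retries:
country
BR     4
FR    24
US     9
Name: retries, dtype: int64
Hence 37.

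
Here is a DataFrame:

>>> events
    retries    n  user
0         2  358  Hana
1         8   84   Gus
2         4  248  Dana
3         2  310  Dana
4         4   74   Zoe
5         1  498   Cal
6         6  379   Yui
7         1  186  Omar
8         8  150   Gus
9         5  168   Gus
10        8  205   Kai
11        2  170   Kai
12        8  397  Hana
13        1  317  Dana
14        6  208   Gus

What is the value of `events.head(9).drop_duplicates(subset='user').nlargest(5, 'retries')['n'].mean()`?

228.6

take first 9 rows:
   retries    n  user
0        2  358  Hana
1        8   84   Gus
2        4  248  Dana
3        2  310  Dana
4        4   74   Zoe
5        1  498   Cal
6        6  379   Yui
7        1  186  Omar
8        8  150   Gus
drop duplicate user (keep=first):
   retries    n  user
0        2  358  Hana
1        8   84   Gus
2        4  248  Dana
4        4   74   Zoe
5        1  498   Cal
6        6  379   Yui
7        1  186  Omar
take 5 rows with largest retries:
   retries    n  user
1        8   84   Gus
6        6  379   Yui
2        4  248  Dana
4        4   74   Zoe
0        2  358  Hana
Reading off the mean of column 'n', we get 228.6.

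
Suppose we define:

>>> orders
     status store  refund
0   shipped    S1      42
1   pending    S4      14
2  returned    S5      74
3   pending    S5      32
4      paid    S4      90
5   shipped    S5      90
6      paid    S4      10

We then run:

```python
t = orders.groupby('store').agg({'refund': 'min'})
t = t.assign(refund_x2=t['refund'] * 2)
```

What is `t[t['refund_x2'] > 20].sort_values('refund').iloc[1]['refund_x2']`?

group by store, min of refund:
       refund
store        
S1         42
S4         10
S5         32
add column refund_x2 = t['refund'] * 2:
       refund  refund_x2
store                   
S1         42         84
S4         10         20
S5         32         64
filter rows where refund_x2 > 20:
       refund  refund_x2
store                   
S1         42         84
S5         32         64
sort by refund:
       refund  refund_x2
store                   
S5         32         64
S1         42         84
Then the value at position 1, column 'refund_x2': 84

84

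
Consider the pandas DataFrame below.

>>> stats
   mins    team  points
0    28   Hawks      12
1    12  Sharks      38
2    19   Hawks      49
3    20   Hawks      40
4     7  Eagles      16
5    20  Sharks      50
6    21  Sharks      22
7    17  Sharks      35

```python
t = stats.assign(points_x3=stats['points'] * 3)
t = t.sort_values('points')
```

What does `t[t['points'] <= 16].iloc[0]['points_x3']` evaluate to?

add column points_x3 = stats['points'] * 3:
   mins    team  points  points_x3
0    28   Hawks      12         36
1    12  Sharks      38        114
2    19   Hawks      49        147
3    20   Hawks      40        120
4     7  Eagles      16         48
5    20  Sharks      50        150
6    21  Sharks      22         66
7    17  Sharks      35        105
sort by points:
   mins    team  points  points_x3
0    28   Hawks      12         36
4     7  Eagles      16         48
6    21  Sharks      22         66
7    17  Sharks      35        105
1    12  Sharks      38        114
3    20   Hawks      40        120
2    19   Hawks      49        147
5    20  Sharks      50        150
filter rows where points <= 16:
   mins    team  points  points_x3
0    28   Hawks      12         36
4     7  Eagles      16         48

36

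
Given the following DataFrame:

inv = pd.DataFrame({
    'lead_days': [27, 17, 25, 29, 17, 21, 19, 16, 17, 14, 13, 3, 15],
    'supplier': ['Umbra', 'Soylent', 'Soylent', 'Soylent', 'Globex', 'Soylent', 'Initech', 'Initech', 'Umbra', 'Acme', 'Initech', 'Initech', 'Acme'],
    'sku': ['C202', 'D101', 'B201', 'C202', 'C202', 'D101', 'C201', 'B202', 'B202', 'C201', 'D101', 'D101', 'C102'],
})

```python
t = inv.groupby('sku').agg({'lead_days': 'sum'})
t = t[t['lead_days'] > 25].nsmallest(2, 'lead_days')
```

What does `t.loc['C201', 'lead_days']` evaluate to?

group by sku, sum of lead_days:
      lead_days
sku            
B201         25
B202         33
C102         15
C201         33
C202         73
D101         54
filter rows where lead_days > 25:
      lead_days
sku            
B202         33
C201         33
C202         73
D101         54
take 2 rows with smallest lead_days:
      lead_days
sku            
B202         33
C201         33
Hence 33.

33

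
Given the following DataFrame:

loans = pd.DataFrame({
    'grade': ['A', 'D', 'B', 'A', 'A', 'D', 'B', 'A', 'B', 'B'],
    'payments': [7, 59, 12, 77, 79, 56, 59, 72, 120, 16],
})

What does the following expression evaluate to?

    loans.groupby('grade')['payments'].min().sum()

75

group by grade, min of payments:
grade
A     7
B    12
D    56
Name: payments, dtype: int64
Reading off the sum of the resulting series, we get 75.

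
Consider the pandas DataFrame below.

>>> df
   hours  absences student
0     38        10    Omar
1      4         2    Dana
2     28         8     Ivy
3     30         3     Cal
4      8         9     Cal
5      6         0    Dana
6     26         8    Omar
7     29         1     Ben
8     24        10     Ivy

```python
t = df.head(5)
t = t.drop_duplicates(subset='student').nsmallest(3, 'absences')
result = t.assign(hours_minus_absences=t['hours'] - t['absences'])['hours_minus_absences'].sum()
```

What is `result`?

take first 5 rows:
   hours  absences student
0     38        10    Omar
1      4         2    Dana
2     28         8     Ivy
3     30         3     Cal
4      8         9     Cal
drop duplicate student (keep=first):
   hours  absences student
0     38        10    Omar
1      4         2    Dana
2     28         8     Ivy
3     30         3     Cal
take 3 rows with smallest absences:
   hours  absences student
1      4         2    Dana
3     30         3     Cal
2     28         8     Ivy
add column hours_minus_absences = t['hours'] - t['absences']:
   hours  absences student  hours_minus_absences
1      4         2    Dana                     2
3     30         3     Cal                    27
2     28         8     Ivy                    20
Hence 49.

49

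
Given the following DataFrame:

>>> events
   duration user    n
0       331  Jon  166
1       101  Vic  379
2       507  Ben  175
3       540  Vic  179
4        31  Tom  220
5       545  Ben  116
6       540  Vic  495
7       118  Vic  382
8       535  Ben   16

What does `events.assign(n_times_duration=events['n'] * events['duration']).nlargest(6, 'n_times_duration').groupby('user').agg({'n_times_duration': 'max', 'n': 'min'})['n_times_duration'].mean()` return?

add column n_times_duration = events['n'] * events['duration']:
   duration user    n  n_times_duration
0       331  Jon  166             54946
1       101  Vic  379             38279
2       507  Ben  175             88725
3       540  Vic  179             96660
4        31  Tom  220              6820
5       545  Ben  116             63220
6       540  Vic  495            267300
7       118  Vic  382             45076
8       535  Ben   16              8560
take 6 rows with largest n_times_duration:
   duration user    n  n_times_duration
6       540  Vic  495            267300
3       540  Vic  179             96660
2       507  Ben  175             88725
5       545  Ben  116             63220
0       331  Jon  166             54946
7       118  Vic  382             45076
group by user: max(n_times_duration), min(n):
      n_times_duration    n
user                       
Ben              88725  116
Jon              54946  166
Vic             267300  179
Hence 136990.333333.

136990.333333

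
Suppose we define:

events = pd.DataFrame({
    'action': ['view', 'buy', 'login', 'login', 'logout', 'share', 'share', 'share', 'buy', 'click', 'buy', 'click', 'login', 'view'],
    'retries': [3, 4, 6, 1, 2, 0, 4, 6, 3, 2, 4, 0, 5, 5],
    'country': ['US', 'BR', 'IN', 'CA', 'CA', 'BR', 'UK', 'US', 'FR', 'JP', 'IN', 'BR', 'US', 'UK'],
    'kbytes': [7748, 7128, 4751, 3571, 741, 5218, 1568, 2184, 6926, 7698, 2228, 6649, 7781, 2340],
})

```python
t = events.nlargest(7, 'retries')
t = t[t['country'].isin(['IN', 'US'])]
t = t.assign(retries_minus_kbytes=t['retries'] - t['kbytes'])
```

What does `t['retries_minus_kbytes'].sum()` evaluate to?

take 7 rows with largest retries:
   action  retries country  kbytes
2   login        6      IN    4751
7   share        6      US    2184
12  login        5      US    7781
13   view        5      UK    2340
1     buy        4      BR    7128
6   share        4      UK    1568
10    buy        4      IN    2228
filter rows where country in ['IN', 'US']:
   action  retries country  kbytes
2   login        6      IN    4751
7   share        6      US    2184
12  login        5      US    7781
10    buy        4      IN    2228
add column retries_minus_kbytes = t['retries'] - t['kbytes']:
   action  retries country  kbytes  retries_minus_kbytes
2   login        6      IN    4751                 -4745
7   share        6      US    2184                 -2178
12  login        5      US    7781                 -7776
10    buy        4      IN    2228                 -2224
Reading off the sum of column 'retries_minus_kbytes', we get -16923.

-16923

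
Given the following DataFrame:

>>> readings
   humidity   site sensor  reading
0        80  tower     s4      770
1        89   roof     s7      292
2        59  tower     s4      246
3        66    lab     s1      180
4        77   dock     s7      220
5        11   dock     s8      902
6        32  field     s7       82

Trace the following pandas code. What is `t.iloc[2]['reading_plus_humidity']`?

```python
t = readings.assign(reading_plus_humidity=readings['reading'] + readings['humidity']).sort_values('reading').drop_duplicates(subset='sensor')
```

305

add column reading_plus_humidity = readings['reading'] + readings['humidity']:
   humidity   site sensor  reading  reading_plus_humidity
0        80  tower     s4      770                    850
1        89   roof     s7      292                    381
2        59  tower     s4      246                    305
3        66    lab     s1      180                    246
4        77   dock     s7      220                    297
5        11   dock     s8      902                    913
6        32  field     s7       82                    114
sort by reading:
   humidity   site sensor  reading  reading_plus_humidity
6        32  field     s7       82                    114
3        66    lab     s1      180                    246
4        77   dock     s7      220                    297
2        59  tower     s4      246                    305
1        89   roof     s7      292                    381
0        80  tower     s4      770                    850
5        11   dock     s8      902                    913
drop duplicate sensor (keep=first):
   humidity   site sensor  reading  reading_plus_humidity
6        32  field     s7       82                    114
3        66    lab     s1      180                    246
2        59  tower     s4      246                    305
5        11   dock     s8      902                    913
So iloc[2]['reading_plus_humidity'] = 305.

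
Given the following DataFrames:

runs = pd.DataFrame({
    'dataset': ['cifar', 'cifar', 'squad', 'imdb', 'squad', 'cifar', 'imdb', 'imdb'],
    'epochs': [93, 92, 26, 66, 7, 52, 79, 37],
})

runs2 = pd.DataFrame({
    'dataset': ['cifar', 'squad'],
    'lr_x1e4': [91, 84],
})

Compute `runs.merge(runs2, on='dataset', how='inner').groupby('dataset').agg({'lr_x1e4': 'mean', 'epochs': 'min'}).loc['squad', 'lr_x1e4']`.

merge on 'dataset' (how='inner') → 5 rows:
  dataset  epochs  lr_x1e4
0   cifar      93       91
1   cifar      92       91
2   squad      26       84
3   squad       7       84
4   cifar      52       91
group by dataset: mean(lr_x1e4), min(epochs):
         lr_x1e4  epochs
dataset                 
cifar       91.0      52
squad       84.0       7
Reading off the value at row 'squad', column 'lr_x1e4', we get 84.0.

84.0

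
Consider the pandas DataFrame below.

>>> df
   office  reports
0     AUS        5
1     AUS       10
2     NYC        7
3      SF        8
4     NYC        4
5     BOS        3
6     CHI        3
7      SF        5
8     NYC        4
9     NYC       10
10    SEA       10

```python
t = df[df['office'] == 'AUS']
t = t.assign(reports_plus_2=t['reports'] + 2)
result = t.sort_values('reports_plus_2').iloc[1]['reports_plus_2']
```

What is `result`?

12

filter rows where office == 'AUS':
  office  reports
0    AUS        5
1    AUS       10
add column reports_plus_2 = t['reports'] + 2:
  office  reports  reports_plus_2
0    AUS        5               7
1    AUS       10              12
sort by reports_plus_2:
  office  reports  reports_plus_2
0    AUS        5               7
1    AUS       10              12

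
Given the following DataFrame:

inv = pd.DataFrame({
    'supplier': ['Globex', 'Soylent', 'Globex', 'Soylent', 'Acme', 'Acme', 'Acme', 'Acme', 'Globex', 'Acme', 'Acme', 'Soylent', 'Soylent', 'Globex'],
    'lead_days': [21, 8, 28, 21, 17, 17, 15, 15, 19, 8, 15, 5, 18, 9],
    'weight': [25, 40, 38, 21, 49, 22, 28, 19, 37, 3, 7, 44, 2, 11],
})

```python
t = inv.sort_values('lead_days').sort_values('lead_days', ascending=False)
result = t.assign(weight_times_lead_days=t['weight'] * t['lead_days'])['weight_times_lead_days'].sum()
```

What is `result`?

sort by lead_days:
   supplier  lead_days  weight
11  Soylent          5      44
1   Soylent          8      40
9      Acme          8       3
13   Globex          9      11
6      Acme         15      28
7      Acme         15      19
10     Acme         15       7
4      Acme         17      49
5      Acme         17      22
12  Soylent         18       2
8    Globex         19      37
0    Globex         21      25
3   Soylent         21      21
2    Globex         28      38
sort by lead_days descending:
   supplier  lead_days  weight
2    Globex         28      38
0    Globex         21      25
3   Soylent         21      21
8    Globex         19      37
12  Soylent         18       2
4      Acme         17      49
5      Acme         17      22
6      Acme         15      28
7      Acme         15      19
10     Acme         15       7
13   Globex          9      11
1   Soylent          8      40
9      Acme          8       3
11  Soylent          5      44
add column weight_times_lead_days = t['weight'] * t['lead_days']:
   supplier  lead_days  weight  weight_times_lead_days
2    Globex         28      38                    1064
0    Globex         21      25                     525
3   Soylent         21      21                     441
8    Globex         19      37                     703
12  Soylent         18       2                      36
4      Acme         17      49                     833
5      Acme         17      22                     374
6      Acme         15      28                     420
7      Acme         15      19                     285
10     Acme         15       7                     105
13   Globex          9      11                      99
1   Soylent          8      40                     320
9      Acme          8       3                      24
11  Soylent          5      44                     220
Taking the sum of column 'weight_times_lead_days' gives 5449.

5449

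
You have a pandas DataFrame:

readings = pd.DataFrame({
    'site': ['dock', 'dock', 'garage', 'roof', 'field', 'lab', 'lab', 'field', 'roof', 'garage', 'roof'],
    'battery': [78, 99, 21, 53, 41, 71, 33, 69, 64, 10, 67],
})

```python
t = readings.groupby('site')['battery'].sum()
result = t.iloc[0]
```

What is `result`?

group by site, sum of battery:
site
dock      177
field     110
garage     31
lab       104
roof      184
Name: battery, dtype: int64

177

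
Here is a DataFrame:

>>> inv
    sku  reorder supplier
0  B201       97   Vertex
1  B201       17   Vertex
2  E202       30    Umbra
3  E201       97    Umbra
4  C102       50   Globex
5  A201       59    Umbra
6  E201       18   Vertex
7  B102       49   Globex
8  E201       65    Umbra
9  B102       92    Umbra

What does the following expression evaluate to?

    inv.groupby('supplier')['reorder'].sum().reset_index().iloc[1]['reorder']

343

group by supplier, sum of reorder:
supplier
Globex     99
Umbra     343
Vertex    132
Name: reorder, dtype: int64
reset_index():
  supplier  reorder
0   Globex       99
1    Umbra      343
2   Vertex      132
So iloc[1]['reorder'] = 343.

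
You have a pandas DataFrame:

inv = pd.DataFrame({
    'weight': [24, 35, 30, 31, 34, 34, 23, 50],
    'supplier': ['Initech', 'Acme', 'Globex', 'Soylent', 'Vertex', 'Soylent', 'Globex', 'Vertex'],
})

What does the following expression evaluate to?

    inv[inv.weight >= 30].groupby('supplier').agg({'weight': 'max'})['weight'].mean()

filter rows where weight >= 30:
   weight supplier
1      35     Acme
2      30   Globex
3      31  Soylent
4      34   Vertex
5      34  Soylent
7      50   Vertex
group by supplier, max of weight:
          weight
supplier        
Acme          35
Globex        30
Soylent       34
Vertex        50
Finally, mean of column 'weight' = 37.25.

37.25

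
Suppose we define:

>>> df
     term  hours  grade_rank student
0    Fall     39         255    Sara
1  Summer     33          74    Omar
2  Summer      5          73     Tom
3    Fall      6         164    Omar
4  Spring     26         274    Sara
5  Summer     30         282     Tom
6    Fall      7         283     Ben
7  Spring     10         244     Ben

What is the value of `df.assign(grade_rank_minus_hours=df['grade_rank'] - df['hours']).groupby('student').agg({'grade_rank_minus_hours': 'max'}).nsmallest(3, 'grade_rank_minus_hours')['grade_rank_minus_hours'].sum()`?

658

add column grade_rank_minus_hours = df['grade_rank'] - df['hours']:
     term  hours  grade_rank student  grade_rank_minus_hours
0    Fall     39         255    Sara                     216
1  Summer     33          74    Omar                      41
2  Summer      5          73     Tom                      68
3    Fall      6         164    Omar                     158
4  Spring     26         274    Sara                     248
5  Summer     30         282     Tom                     252
6    Fall      7         283     Ben                     276
7  Spring     10         244     Ben                     234
group by student, max of grade_rank_minus_hours:
         grade_rank_minus_hours
student                        
Ben                         276
Omar                        158
Sara                        248
Tom                         252
take 3 rows with smallest grade_rank_minus_hours:
         grade_rank_minus_hours
student                        
Omar                        158
Sara                        248
Tom                         252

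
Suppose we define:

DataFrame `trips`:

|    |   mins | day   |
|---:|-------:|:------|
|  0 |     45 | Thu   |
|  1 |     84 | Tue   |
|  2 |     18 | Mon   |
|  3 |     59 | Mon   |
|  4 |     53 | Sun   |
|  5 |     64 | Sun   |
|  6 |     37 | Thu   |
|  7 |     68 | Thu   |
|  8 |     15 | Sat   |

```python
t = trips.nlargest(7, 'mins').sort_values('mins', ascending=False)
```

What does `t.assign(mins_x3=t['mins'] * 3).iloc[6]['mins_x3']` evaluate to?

take 7 rows with largest mins:
   mins  day
1    84  Tue
7    68  Thu
5    64  Sun
3    59  Mon
4    53  Sun
0    45  Thu
6    37  Thu
sort by mins descending:
   mins  day
1    84  Tue
7    68  Thu
5    64  Sun
3    59  Mon
4    53  Sun
0    45  Thu
6    37  Thu
add column mins_x3 = t['mins'] * 3:
   mins  day  mins_x3
1    84  Tue      252
7    68  Thu      204
5    64  Sun      192
3    59  Mon      177
4    53  Sun      159
0    45  Thu      135
6    37  Thu      111
Then the value at position 6, column 'mins_x3': 111

111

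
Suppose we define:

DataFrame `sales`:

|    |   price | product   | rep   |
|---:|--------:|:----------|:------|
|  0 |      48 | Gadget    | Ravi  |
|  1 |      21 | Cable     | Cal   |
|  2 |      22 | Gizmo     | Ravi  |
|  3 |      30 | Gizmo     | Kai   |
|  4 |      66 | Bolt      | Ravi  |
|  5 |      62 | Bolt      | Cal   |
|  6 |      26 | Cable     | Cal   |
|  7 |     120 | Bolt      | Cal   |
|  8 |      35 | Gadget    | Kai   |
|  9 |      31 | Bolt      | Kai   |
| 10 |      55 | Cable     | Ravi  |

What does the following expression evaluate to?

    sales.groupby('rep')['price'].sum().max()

group by rep, sum of price:
rep
Cal     229
Kai      96
Ravi    191
Name: price, dtype: int64

229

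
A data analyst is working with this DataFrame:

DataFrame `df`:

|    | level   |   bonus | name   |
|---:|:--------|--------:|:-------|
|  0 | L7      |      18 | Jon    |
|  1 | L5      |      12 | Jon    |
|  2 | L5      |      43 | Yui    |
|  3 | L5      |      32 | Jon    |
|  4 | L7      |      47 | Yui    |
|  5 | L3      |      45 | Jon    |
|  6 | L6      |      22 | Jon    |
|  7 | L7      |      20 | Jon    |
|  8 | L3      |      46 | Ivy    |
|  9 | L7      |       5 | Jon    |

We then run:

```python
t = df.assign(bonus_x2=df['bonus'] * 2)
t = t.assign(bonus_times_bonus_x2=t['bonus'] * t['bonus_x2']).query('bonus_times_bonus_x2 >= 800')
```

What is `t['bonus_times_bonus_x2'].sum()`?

add column bonus_x2 = df['bonus'] * 2:
  level  bonus name  bonus_x2
0    L7     18  Jon        36
1    L5     12  Jon        24
2    L5     43  Yui        86
3    L5     32  Jon        64
4    L7     47  Yui        94
5    L3     45  Jon        90
6    L6     22  Jon        44
7    L7     20  Jon        40
8    L3     46  Ivy        92
9    L7      5  Jon        10
add column bonus_times_bonus_x2 = t['bonus'] * t['bonus_x2']:
  level  bonus name  bonus_x2  bonus_times_bonus_x2
0    L7     18  Jon        36                   648
1    L5     12  Jon        24                   288
2    L5     43  Yui        86                  3698
3    L5     32  Jon        64                  2048
4    L7     47  Yui        94                  4418
5    L3     45  Jon        90                  4050
6    L6     22  Jon        44                   968
7    L7     20  Jon        40                   800
8    L3     46  Ivy        92                  4232
9    L7      5  Jon        10                    50
filter rows where bonus_times_bonus_x2 >= 800:
  level  bonus name  bonus_x2  bonus_times_bonus_x2
2    L5     43  Yui        86                  3698
3    L5     32  Jon        64                  2048
4    L7     47  Yui        94                  4418
5    L3     45  Jon        90                  4050
6    L6     22  Jon        44                   968
7    L7     20  Jon        40                   800
8    L3     46  Ivy        92                  4232

20214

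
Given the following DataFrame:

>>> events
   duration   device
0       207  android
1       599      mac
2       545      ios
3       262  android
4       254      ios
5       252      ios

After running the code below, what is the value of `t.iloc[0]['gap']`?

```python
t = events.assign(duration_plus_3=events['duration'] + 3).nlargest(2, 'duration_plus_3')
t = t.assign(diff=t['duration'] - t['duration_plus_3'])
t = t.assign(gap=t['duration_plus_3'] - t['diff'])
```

605

add column duration_plus_3 = events['duration'] + 3:
   duration   device  duration_plus_3
0       207  android              210
1       599      mac              602
2       545      ios              548
3       262  android              265
4       254      ios              257
5       252      ios              255
take 2 rows with largest duration_plus_3:
   duration device  duration_plus_3
1       599    mac              602
2       545    ios              548
add column diff = t['duration'] - t['duration_plus_3']:
   duration device  duration_plus_3  diff
1       599    mac              602    -3
2       545    ios              548    -3
add column gap = t['duration_plus_3'] - t['diff']:
   duration device  duration_plus_3  diff  gap
1       599    mac              602    -3  605
2       545    ios              548    -3  551
Taking the value at position 0, column 'gap' gives 605.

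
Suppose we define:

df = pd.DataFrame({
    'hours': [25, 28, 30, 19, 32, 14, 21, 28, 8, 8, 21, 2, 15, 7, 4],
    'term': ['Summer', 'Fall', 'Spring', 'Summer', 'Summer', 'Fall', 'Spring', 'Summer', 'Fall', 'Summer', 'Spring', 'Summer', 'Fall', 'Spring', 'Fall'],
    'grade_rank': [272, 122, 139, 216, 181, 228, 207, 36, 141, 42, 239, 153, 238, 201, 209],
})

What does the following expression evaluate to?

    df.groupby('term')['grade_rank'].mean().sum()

534.1

group by term, mean of grade_rank:
term
Fall      187.6
Spring    196.5
Summer    150.0
Name: grade_rank, dtype: float64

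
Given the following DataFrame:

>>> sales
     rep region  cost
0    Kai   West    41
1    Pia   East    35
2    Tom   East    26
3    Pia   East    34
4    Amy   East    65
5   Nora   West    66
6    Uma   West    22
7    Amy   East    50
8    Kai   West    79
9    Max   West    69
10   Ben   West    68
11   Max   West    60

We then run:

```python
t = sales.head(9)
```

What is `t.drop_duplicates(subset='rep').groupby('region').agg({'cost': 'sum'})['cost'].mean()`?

127.5

take first 9 rows:
    rep region  cost
0   Kai   West    41
1   Pia   East    35
2   Tom   East    26
3   Pia   East    34
4   Amy   East    65
5  Nora   West    66
6   Uma   West    22
7   Amy   East    50
8   Kai   West    79
drop duplicate rep (keep=first):
    rep region  cost
0   Kai   West    41
1   Pia   East    35
2   Tom   East    26
4   Amy   East    65
5  Nora   West    66
6   Uma   West    22
group by region, sum of cost:
        cost
region      
East     126
West     129
Taking the mean of column 'cost' gives 127.5.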